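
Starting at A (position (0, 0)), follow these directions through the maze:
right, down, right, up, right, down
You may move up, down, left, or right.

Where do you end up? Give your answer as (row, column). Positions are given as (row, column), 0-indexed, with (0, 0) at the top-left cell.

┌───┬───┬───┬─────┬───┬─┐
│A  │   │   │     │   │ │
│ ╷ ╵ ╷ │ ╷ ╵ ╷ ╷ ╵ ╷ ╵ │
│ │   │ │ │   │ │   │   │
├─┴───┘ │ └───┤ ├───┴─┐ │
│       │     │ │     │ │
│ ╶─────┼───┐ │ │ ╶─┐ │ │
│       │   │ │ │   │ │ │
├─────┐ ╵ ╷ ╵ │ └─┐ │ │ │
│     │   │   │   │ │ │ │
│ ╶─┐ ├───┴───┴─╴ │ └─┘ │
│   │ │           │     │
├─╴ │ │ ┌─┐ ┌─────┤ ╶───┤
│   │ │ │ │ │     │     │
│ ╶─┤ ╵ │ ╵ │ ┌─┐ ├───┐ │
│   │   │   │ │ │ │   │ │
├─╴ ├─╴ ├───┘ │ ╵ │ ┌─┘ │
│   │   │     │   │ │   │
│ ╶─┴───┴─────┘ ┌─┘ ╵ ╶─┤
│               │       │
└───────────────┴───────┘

Following directions step by step:
Start: (0, 0)
  right: (0, 0) → (0, 1)
  down: (0, 1) → (1, 1)
  right: (1, 1) → (1, 2)
  up: (1, 2) → (0, 2)
  right: (0, 2) → (0, 3)
  down: (0, 3) → (1, 3)
Final position: (1, 3)

Path taken:

┌───┬───┬───┬─────┬───┬─┐
│A ↓│↱ ↓│   │     │   │ │
│ ╷ ╵ ╷ │ ╷ ╵ ╷ ╷ ╵ ╷ ╵ │
│ │↳ ↑│B│ │   │ │   │   │
├─┴───┘ │ └───┤ ├───┴─┐ │
│       │     │ │     │ │
│ ╶─────┼───┐ │ │ ╶─┐ │ │
│       │   │ │ │   │ │ │
├─────┐ ╵ ╷ ╵ │ └─┐ │ │ │
│     │   │   │   │ │ │ │
│ ╶─┐ ├───┴───┴─╴ │ └─┘ │
│   │ │           │     │
├─╴ │ │ ┌─┐ ┌─────┤ ╶───┤
│   │ │ │ │ │     │     │
│ ╶─┤ ╵ │ ╵ │ ┌─┐ ├───┐ │
│   │   │   │ │ │ │   │ │
├─╴ ├─╴ ├───┘ │ ╵ │ ┌─┘ │
│   │   │     │   │ │   │
│ ╶─┴───┴─────┘ ┌─┘ ╵ ╶─┤
│               │       │
└───────────────┴───────┘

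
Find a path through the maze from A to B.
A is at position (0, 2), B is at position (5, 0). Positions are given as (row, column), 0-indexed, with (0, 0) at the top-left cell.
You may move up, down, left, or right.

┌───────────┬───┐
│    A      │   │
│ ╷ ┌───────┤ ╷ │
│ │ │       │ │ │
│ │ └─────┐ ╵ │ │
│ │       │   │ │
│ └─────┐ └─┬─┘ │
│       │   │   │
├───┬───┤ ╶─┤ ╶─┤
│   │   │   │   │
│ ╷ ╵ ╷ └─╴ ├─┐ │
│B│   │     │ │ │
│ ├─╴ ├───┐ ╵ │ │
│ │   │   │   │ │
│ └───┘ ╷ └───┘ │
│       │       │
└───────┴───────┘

Finding the shortest path from (0, 2) to (5, 0):
Path length: 19 steps
Directions: left → down → down → right → right → right → down → down → right → down → left → left → up → left → down → left → up → left → down

Solution:

┌───────────┬───┐
│  ↓ A      │   │
│ ╷ ┌───────┤ ╷ │
│ │↓│       │ │ │
│ │ └─────┐ ╵ │ │
│ │↳ → → ↓│   │ │
│ └─────┐ └─┬─┘ │
│       │↓  │   │
├───┬───┤ ╶─┤ ╶─┤
│↓ ↰│↓ ↰│↳ ↓│   │
│ ╷ ╵ ╷ └─╴ ├─┐ │
│B│↑ ↲│↑ ← ↲│ │ │
│ ├─╴ ├───┐ ╵ │ │
│ │   │   │   │ │
│ └───┘ ╷ └───┘ │
│       │       │
└───────┴───────┘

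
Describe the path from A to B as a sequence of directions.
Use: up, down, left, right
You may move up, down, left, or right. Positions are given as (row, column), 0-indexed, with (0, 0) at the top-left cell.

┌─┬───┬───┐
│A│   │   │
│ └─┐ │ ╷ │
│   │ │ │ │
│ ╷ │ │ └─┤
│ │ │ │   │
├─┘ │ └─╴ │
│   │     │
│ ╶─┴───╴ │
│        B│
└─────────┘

Finding the path and converting it to directions:
Path through cells: (0,0) → (1,0) → (1,1) → (2,1) → (3,1) → (3,0) → (4,0) → (4,1) → (4,2) → (4,3) → (4,4)
Directions: down, right, down, down, left, down, right, right, right, right

Solution:

┌─┬───┬───┐
│A│   │   │
│ └─┐ │ ╷ │
│↳ ↓│ │ │ │
│ ╷ │ │ └─┤
│ │↓│ │   │
├─┘ │ └─╴ │
│↓ ↲│     │
│ ╶─┴───╴ │
│↳ → → → B│
└─────────┘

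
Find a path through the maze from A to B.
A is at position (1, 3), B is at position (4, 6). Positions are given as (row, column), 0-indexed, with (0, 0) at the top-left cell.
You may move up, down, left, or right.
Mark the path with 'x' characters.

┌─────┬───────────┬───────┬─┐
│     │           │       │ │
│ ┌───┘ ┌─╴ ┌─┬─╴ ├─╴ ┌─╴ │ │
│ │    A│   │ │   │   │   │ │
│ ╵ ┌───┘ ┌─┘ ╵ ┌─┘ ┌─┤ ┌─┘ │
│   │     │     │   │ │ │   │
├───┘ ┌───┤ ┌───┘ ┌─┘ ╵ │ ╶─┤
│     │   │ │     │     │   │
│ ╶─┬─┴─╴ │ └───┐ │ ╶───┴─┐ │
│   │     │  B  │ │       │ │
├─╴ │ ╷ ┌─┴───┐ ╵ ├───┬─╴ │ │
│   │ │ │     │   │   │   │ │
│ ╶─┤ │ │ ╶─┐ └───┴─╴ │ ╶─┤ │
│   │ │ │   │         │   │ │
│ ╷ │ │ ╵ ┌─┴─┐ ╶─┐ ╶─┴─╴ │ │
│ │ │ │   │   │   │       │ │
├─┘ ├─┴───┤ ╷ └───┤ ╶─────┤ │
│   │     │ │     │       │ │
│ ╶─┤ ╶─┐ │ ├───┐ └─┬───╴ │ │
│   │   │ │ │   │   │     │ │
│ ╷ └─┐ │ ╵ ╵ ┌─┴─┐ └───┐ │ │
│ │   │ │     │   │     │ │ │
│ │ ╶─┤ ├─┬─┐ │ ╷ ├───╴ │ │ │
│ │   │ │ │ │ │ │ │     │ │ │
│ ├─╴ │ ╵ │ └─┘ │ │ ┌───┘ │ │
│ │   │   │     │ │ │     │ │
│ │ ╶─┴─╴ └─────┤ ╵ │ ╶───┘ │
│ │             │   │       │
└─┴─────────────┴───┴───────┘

Finding the shortest path from (1, 3) to (4, 6):
Path length: 14 steps
Directions: up → right → right → right → right → right → down → left → down → left → left → down → down → right

Solution:

┌─────┬───────────┬───────┬─┐
│     │x x x x x x│       │ │
│ ┌───┘ ┌─╴ ┌─┬─╴ ├─╴ ┌─╴ │ │
│ │    A│   │ │x x│   │   │ │
│ ╵ ┌───┘ ┌─┘ ╵ ┌─┘ ┌─┤ ┌─┘ │
│   │     │x x x│   │ │ │   │
├───┘ ┌───┤ ┌───┘ ┌─┘ ╵ │ ╶─┤
│     │   │x│     │     │   │
│ ╶─┬─┴─╴ │ └───┐ │ ╶───┴─┐ │
│   │     │x B  │ │       │ │
├─╴ │ ╷ ┌─┴───┐ ╵ ├───┬─╴ │ │
│   │ │ │     │   │   │   │ │
│ ╶─┤ │ │ ╶─┐ └───┴─╴ │ ╶─┤ │
│   │ │ │   │         │   │ │
│ ╷ │ │ ╵ ┌─┴─┐ ╶─┐ ╶─┴─╴ │ │
│ │ │ │   │   │   │       │ │
├─┘ ├─┴───┤ ╷ └───┤ ╶─────┤ │
│   │     │ │     │       │ │
│ ╶─┤ ╶─┐ │ ├───┐ └─┬───╴ │ │
│   │   │ │ │   │   │     │ │
│ ╷ └─┐ │ ╵ ╵ ┌─┴─┐ └───┐ │ │
│ │   │ │     │   │     │ │ │
│ │ ╶─┤ ├─┬─┐ │ ╷ ├───╴ │ │ │
│ │   │ │ │ │ │ │ │     │ │ │
│ ├─╴ │ ╵ │ └─┘ │ │ ┌───┘ │ │
│ │   │   │     │ │ │     │ │
│ │ ╶─┴─╴ └─────┤ ╵ │ ╶───┘ │
│ │             │   │       │
└─┴─────────────┴───┴───────┘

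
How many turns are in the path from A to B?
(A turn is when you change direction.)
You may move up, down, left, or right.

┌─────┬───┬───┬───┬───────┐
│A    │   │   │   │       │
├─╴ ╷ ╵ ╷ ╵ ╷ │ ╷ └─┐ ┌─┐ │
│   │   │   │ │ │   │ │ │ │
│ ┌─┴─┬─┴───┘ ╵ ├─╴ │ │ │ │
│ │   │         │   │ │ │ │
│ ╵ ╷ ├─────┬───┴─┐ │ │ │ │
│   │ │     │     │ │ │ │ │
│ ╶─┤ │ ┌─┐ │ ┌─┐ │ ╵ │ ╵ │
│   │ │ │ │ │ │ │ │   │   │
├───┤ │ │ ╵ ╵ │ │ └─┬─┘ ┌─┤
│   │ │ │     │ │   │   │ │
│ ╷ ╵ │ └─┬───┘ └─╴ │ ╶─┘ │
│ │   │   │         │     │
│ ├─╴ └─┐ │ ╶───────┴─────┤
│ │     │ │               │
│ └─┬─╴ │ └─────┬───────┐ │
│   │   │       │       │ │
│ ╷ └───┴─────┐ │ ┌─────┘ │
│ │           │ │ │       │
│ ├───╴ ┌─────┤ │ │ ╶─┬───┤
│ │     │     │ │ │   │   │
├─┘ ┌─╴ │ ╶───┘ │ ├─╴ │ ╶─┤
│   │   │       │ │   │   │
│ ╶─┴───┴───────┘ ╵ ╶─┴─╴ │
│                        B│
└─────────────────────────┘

Directions: right, down, left, down, down, right, up, right, down, down, down, down, left, up, left, down, down, down, right, down, right, right, down, left, left, down, left, down, right, right, right, right, right, right, right, right, right, right, right, right
Number of turns: 20

Solution:

┌─────┬───┬───┬───┬───────┐
│A ↓  │   │   │   │       │
├─╴ ╷ ╵ ╷ ╵ ╷ │ ╷ └─┐ ┌─┐ │
│↓ ↲│   │   │ │ │   │ │ │ │
│ ┌─┴─┬─┴───┘ ╵ ├─╴ │ │ │ │
│↓│↱ ↓│         │   │ │ │ │
│ ╵ ╷ ├─────┬───┴─┐ │ │ │ │
│↳ ↑│↓│     │     │ │ │ │ │
│ ╶─┤ │ ┌─┐ │ ┌─┐ │ ╵ │ ╵ │
│   │↓│ │ │ │ │ │ │   │   │
├───┤ │ │ ╵ ╵ │ │ └─┬─┘ ┌─┤
│↓ ↰│↓│ │     │ │   │   │ │
│ ╷ ╵ │ └─┬───┘ └─╴ │ ╶─┘ │
│↓│↑ ↲│   │         │     │
│ ├─╴ └─┐ │ ╶───────┴─────┤
│↓│     │ │               │
│ └─┬─╴ │ └─────┬───────┐ │
│↳ ↓│   │       │       │ │
│ ╷ └───┴─────┐ │ ┌─────┘ │
│ │↳ → ↓      │ │ │       │
│ ├───╴ ┌─────┤ │ │ ╶─┬───┤
│ │↓ ← ↲│     │ │ │   │   │
├─┘ ┌─╴ │ ╶───┘ │ ├─╴ │ ╶─┤
│↓ ↲│   │       │ │   │   │
│ ╶─┴───┴───────┘ ╵ ╶─┴─╴ │
│↳ → → → → → → → → → → → B│
└─────────────────────────┘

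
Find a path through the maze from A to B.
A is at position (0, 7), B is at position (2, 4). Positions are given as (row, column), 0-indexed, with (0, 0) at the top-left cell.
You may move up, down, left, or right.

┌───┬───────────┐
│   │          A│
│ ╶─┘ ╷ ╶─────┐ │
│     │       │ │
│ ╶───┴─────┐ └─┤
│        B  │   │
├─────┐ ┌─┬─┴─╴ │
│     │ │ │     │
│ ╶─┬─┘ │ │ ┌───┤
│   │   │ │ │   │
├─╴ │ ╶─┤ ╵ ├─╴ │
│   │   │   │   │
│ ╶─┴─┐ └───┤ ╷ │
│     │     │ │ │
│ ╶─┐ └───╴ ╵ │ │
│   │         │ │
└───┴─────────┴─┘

Finding the shortest path from (0, 7) to (2, 4):
Path length: 13 steps
Directions: left → left → left → left → left → down → left → left → down → right → right → right → right

Solution:

┌───┬───────────┐
│   │↓ ← ← ← ← A│
│ ╶─┘ ╷ ╶─────┐ │
│↓ ← ↲│       │ │
│ ╶───┴─────┐ └─┤
│↳ → → → B  │   │
├─────┐ ┌─┬─┴─╴ │
│     │ │ │     │
│ ╶─┬─┘ │ │ ┌───┤
│   │   │ │ │   │
├─╴ │ ╶─┤ ╵ ├─╴ │
│   │   │   │   │
│ ╶─┴─┐ └───┤ ╷ │
│     │     │ │ │
│ ╶─┐ └───╴ ╵ │ │
│   │         │ │
└───┴─────────┴─┘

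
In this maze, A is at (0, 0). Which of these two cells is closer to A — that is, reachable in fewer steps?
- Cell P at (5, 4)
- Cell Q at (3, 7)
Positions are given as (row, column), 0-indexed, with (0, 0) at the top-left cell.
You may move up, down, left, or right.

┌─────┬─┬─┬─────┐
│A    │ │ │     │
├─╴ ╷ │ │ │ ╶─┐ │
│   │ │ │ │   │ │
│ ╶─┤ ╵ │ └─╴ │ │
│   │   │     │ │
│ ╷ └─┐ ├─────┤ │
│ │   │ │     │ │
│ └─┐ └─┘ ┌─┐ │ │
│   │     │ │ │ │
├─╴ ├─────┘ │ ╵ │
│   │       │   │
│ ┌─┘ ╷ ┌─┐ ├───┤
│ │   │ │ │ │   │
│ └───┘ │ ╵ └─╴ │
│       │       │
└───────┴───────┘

Shortest path A → P at (5, 4): 17 steps
Shortest path A → Q at (3, 7): 18 steps

P is closer (17 steps vs 18 steps).

Path to P:

┌─────┬─┬─┬─────┐
│A ↓  │ │ │     │
├─╴ ╷ │ │ │ ╶─┐ │
│↓ ↲│ │ │ │   │ │
│ ╶─┤ ╵ │ └─╴ │ │
│↓  │   │     │ │
│ ╷ └─┐ ├─────┤ │
│↓│   │ │     │ │
│ └─┐ └─┘ ┌─┐ │ │
│↳ ↓│     │ │ │ │
├─╴ ├─────┘ │ ╵ │
│↓ ↲│  ↱ P  │   │
│ ┌─┘ ╷ ┌─┐ ├───┤
│↓│   │↑│ │ │   │
│ └───┘ │ ╵ └─╴ │
│↳ → → ↑│       │
└───────┴───────┘

Path to Q:

┌─────┬─┬─┬─────┐
│A ↓  │ │ │     │
├─╴ ╷ │ │ │ ╶─┐ │
│↓ ↲│ │ │ │   │ │
│ ╶─┤ ╵ │ └─╴ │ │
│↳ ↓│   │     │ │
│ ╷ └─┐ ├─────┤ │
│ │↳ ↓│ │↱ → ↓│Q│
│ └─┐ └─┘ ┌─┐ │ │
│   │↳ → ↑│ │↓│↑│
├─╴ ├─────┘ │ ╵ │
│   │       │↳ ↑│
│ ┌─┘ ╷ ┌─┐ ├───┤
│ │   │ │ │ │   │
│ └───┘ │ ╵ └─╴ │
│       │       │
└───────┴───────┘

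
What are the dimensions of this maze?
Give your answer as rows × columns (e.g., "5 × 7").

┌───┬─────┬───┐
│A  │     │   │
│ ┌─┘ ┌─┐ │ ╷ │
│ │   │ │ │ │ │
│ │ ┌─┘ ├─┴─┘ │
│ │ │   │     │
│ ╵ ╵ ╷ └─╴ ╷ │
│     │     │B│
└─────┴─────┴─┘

Counting the maze dimensions:
Rows (vertical): 4
Columns (horizontal): 7
Dimensions: 4 × 7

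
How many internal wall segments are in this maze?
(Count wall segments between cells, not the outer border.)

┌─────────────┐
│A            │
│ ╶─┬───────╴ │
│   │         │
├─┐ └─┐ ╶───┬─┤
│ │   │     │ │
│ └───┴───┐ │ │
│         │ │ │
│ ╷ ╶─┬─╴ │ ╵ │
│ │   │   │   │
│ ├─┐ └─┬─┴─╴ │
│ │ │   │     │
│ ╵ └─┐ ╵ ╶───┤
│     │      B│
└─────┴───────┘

Counting internal wall segments:
Total internal walls: 36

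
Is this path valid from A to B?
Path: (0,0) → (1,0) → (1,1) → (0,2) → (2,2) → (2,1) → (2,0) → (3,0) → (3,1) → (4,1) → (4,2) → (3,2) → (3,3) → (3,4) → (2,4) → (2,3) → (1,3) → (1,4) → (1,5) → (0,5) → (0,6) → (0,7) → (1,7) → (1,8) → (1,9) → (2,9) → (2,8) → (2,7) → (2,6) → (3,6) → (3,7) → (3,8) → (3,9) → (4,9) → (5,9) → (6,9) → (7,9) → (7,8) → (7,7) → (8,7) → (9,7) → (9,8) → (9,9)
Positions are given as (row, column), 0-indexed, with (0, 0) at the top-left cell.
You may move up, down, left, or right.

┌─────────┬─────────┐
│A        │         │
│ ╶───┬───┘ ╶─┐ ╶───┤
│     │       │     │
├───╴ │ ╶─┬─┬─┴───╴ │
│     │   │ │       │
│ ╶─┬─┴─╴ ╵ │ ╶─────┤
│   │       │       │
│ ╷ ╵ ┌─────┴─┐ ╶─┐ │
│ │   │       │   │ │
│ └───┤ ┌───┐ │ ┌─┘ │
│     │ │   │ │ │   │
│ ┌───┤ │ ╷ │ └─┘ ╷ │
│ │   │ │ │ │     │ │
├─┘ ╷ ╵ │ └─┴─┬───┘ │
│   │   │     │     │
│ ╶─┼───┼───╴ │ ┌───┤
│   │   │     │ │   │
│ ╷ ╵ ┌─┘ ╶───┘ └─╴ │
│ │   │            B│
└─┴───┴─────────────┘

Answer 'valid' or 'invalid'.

Checking path validity:
Result: Invalid move at step 3: cannot move from (1, 1) to (0, 2).

invalid

Correct solution:

┌─────────┬─────────┐
│A        │↱ → ↓    │
│ ╶───┬───┘ ╶─┐ ╶───┤
│↳ → ↓│↱ → ↑  │↳ → ↓│
├───╴ │ ╶─┬─┬─┴───╴ │
│↓ ← ↲│↑ ↰│ │↓ ← ← ↲│
│ ╶─┬─┴─╴ ╵ │ ╶─────┤
│↳ ↓│↱ → ↑  │↳ → → ↓│
│ ╷ ╵ ┌─────┴─┐ ╶─┐ │
│ │↳ ↑│       │   │↓│
│ └───┤ ┌───┐ │ ┌─┘ │
│     │ │   │ │ │  ↓│
│ ┌───┤ │ ╷ │ └─┘ ╷ │
│ │   │ │ │ │     │↓│
├─┘ ╷ ╵ │ └─┴─┬───┘ │
│   │   │     │↓ ← ↲│
│ ╶─┼───┼───╴ │ ┌───┤
│   │   │     │↓│   │
│ ╷ ╵ ┌─┘ ╶───┘ └─╴ │
│ │   │        ↳ → B│
└─┴───┴─────────────┘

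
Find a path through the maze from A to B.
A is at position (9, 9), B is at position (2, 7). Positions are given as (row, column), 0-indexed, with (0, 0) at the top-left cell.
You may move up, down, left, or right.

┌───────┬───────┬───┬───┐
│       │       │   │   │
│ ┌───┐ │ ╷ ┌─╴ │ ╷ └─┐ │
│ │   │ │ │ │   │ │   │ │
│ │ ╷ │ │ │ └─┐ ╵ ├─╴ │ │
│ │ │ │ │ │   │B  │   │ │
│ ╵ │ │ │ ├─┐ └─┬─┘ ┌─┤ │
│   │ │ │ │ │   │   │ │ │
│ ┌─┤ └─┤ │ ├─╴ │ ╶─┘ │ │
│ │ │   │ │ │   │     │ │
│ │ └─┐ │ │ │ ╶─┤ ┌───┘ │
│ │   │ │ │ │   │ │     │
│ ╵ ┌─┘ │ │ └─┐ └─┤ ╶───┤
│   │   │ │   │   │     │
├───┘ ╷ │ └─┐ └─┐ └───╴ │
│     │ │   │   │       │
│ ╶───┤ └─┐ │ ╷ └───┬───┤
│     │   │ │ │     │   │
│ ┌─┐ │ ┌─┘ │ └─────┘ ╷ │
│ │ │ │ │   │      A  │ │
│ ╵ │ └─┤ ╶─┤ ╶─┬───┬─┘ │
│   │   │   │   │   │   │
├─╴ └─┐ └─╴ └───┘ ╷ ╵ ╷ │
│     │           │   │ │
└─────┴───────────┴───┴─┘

Finding the shortest path from (9, 9) to (2, 7):
Path length: 33 steps
Directions: right → up → right → down → down → left → down → left → up → left → down → left → left → left → up → left → up → right → up → up → left → up → up → up → up → up → up → up → right → right → right → down → down

Solution:

┌───────┬───────┬───┬───┐
│       │↱ → → ↓│   │   │
│ ┌───┐ │ ╷ ┌─╴ │ ╷ └─┐ │
│ │   │ │↑│ │  ↓│ │   │ │
│ │ ╷ │ │ │ └─┐ ╵ ├─╴ │ │
│ │ │ │ │↑│   │B  │   │ │
│ ╵ │ │ │ ├─┐ └─┬─┘ ┌─┤ │
│   │ │ │↑│ │   │   │ │ │
│ ┌─┤ └─┤ │ ├─╴ │ ╶─┘ │ │
│ │ │   │↑│ │   │     │ │
│ │ └─┐ │ │ │ ╶─┤ ┌───┘ │
│ │   │ │↑│ │   │ │     │
│ ╵ ┌─┘ │ │ └─┐ └─┤ ╶───┤
│   │   │↑│   │   │     │
├───┘ ╷ │ └─┐ └─┐ └───╴ │
│     │ │↑ ↰│   │       │
│ ╶───┤ └─┐ │ ╷ └───┬───┤
│     │   │↑│ │     │↱ ↓│
│ ┌─┐ │ ┌─┘ │ └─────┘ ╷ │
│ │ │ │ │↱ ↑│      A ↑│↓│
│ ╵ │ └─┤ ╶─┤ ╶─┬───┬─┘ │
│   │   │↑ ↰│   │↓ ↰│↓ ↲│
├─╴ └─┐ └─╴ └───┘ ╷ ╵ ╷ │
│     │    ↑ ← ← ↲│↑ ↲│ │
└─────┴───────────┴───┴─┘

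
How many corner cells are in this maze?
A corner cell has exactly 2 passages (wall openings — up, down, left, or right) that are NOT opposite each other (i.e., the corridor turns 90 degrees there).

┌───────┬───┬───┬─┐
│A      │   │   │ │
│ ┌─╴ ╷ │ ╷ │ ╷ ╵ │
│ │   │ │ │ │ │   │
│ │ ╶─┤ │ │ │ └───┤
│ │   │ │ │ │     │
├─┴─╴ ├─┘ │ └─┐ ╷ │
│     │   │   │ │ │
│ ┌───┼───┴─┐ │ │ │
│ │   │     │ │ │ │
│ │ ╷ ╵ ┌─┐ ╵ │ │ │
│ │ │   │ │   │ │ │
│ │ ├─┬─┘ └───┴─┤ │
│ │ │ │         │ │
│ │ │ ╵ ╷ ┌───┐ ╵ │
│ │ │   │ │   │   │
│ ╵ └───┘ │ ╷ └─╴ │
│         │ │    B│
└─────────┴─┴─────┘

Counting corner cells (2 non-opposite passages):
Total corners: 38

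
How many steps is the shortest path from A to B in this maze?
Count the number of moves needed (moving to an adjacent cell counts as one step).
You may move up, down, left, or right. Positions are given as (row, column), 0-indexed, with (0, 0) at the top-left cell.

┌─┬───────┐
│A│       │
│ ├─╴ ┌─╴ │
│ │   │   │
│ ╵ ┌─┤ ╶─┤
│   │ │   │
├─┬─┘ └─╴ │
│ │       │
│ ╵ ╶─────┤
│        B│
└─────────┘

Using BFS to find shortest path:
Start: (0, 0), End: (4, 4)
Path found:
(0,0) → (1,0) → (2,0) → (2,1) → (1,1) → (1,2) → (0,2) → (0,3) → (0,4) → (1,4) → (1,3) → (2,3) → (2,4) → (3,4) → (3,3) → (3,2) → (3,1) → (4,1) → (4,2) → (4,3) → (4,4)
Number of steps: 20

Solution:

┌─┬───────┐
│A│  ↱ → ↓│
│ ├─╴ ┌─╴ │
│↓│↱ ↑│↓ ↲│
│ ╵ ┌─┤ ╶─┤
│↳ ↑│ │↳ ↓│
├─┬─┘ └─╴ │
│ │↓ ← ← ↲│
│ ╵ ╶─────┤
│  ↳ → → B│
└─────────┘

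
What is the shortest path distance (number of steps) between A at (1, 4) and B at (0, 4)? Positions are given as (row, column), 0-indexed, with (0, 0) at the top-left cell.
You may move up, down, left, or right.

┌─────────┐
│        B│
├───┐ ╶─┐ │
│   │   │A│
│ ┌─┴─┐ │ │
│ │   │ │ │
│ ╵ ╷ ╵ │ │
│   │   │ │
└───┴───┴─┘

Finding path from (1, 4) to (0, 4):
Path: (1,4) → (0,4)
Distance: 1 steps

Solution:

┌─────────┐
│        B│
├───┐ ╶─┐ │
│   │   │A│
│ ┌─┴─┐ │ │
│ │   │ │ │
│ ╵ ╷ ╵ │ │
│   │   │ │
└───┴───┴─┘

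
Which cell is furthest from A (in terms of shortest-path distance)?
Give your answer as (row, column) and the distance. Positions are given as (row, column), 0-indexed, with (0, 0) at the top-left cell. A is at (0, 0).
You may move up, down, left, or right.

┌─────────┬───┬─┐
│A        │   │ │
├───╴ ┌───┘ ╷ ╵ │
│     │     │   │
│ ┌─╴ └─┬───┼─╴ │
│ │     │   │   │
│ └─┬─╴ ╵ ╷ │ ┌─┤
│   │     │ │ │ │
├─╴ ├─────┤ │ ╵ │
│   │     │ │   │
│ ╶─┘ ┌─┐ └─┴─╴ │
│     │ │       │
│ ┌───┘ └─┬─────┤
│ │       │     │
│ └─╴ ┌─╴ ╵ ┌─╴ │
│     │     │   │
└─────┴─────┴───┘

Computing BFS distances from A to all cells:
Furthest cell: (1, 3)
Distance: 32 steps

Path from A to the furthest cell:

┌─────────┬───┬─┐
│A → ↓    │↓ ↰│ │
├───╴ ┌───┘ ╷ ╵ │
│↓ ← ↲│B ← ↲│↑ ↰│
│ ┌─╴ └─┬───┼─╴ │
│↓│     │   │↱ ↑│
│ └─┬─╴ ╵ ╷ │ ┌─┤
│↳ ↓│     │ │↑│ │
├─╴ ├─────┤ │ ╵ │
│↓ ↲│↱ → ↓│ │↑ ↰│
│ ╶─┘ ┌─┐ └─┴─╴ │
│↳ → ↑│ │↳ → → ↑│
│ ┌───┘ └─┬─────┤
│ │       │     │
│ └─╴ ┌─╴ ╵ ┌─╴ │
│     │     │   │
└─────┴─────┴───┘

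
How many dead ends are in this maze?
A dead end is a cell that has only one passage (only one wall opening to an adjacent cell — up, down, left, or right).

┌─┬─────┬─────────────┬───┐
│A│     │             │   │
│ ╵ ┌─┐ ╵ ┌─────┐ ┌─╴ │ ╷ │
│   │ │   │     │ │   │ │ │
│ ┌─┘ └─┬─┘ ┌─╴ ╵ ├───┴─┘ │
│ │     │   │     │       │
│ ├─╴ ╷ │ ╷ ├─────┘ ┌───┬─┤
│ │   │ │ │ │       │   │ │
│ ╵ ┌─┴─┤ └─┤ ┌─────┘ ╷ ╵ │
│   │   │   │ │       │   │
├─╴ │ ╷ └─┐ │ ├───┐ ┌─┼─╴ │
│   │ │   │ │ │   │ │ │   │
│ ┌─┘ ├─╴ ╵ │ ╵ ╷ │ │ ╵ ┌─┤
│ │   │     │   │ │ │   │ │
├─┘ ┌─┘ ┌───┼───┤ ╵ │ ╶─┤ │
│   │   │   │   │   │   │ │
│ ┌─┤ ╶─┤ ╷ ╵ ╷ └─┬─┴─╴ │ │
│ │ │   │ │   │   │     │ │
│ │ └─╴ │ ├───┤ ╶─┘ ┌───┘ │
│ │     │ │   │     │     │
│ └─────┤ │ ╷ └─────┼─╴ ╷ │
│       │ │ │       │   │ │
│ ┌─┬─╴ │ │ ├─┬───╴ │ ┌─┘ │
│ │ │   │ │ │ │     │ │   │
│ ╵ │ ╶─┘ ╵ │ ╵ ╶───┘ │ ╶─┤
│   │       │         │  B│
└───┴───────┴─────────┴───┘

Checking each cell for number of passages:

Dead ends found at positions:
  (0, 0)
  (1, 2)
  (1, 9)
  (1, 11)
  (2, 1)
  (2, 6)
  (3, 3)
  (3, 5)
  (3, 12)
  (4, 7)
  (5, 10)
  (6, 0)
  (6, 12)
  (8, 1)
  (8, 8)
  (9, 10)
  (11, 1)
  (11, 6)
  (12, 12)
Total dead ends: 19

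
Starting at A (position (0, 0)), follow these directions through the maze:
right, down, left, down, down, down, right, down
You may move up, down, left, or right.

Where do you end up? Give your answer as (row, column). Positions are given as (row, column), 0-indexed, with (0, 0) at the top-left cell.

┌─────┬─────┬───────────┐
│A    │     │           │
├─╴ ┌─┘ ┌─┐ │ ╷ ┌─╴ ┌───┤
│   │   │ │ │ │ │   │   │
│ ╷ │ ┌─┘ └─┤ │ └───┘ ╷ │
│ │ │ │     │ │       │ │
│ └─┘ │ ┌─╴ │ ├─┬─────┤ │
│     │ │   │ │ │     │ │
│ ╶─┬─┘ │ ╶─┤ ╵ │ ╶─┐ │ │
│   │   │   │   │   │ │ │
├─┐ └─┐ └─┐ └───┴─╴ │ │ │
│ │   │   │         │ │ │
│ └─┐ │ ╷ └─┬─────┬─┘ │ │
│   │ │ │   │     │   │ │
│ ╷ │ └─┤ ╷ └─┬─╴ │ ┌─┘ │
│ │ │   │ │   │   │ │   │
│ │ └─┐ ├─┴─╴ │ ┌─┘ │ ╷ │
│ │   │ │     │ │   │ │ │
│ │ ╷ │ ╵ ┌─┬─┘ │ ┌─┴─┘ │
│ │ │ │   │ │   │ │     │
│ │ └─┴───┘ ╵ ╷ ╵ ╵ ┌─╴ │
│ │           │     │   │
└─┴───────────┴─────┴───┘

Following directions step by step:
Start: (0, 0)
  right: (0, 0) → (0, 1)
  down: (0, 1) → (1, 1)
  left: (1, 1) → (1, 0)
  down: (1, 0) → (2, 0)
  down: (2, 0) → (3, 0)
  down: (3, 0) → (4, 0)
  right: (4, 0) → (4, 1)
  down: (4, 1) → (5, 1)
Final position: (5, 1)

Path taken:

┌─────┬─────┬───────────┐
│A ↓  │     │           │
├─╴ ┌─┘ ┌─┐ │ ╷ ┌─╴ ┌───┤
│↓ ↲│   │ │ │ │ │   │   │
│ ╷ │ ┌─┘ └─┤ │ └───┘ ╷ │
│↓│ │ │     │ │       │ │
│ └─┘ │ ┌─╴ │ ├─┬─────┤ │
│↓    │ │   │ │ │     │ │
│ ╶─┬─┘ │ ╶─┤ ╵ │ ╶─┐ │ │
│↳ ↓│   │   │   │   │ │ │
├─┐ └─┐ └─┐ └───┴─╴ │ │ │
│ │B  │   │         │ │ │
│ └─┐ │ ╷ └─┬─────┬─┘ │ │
│   │ │ │   │     │   │ │
│ ╷ │ └─┤ ╷ └─┬─╴ │ ┌─┘ │
│ │ │   │ │   │   │ │   │
│ │ └─┐ ├─┴─╴ │ ┌─┘ │ ╷ │
│ │   │ │     │ │   │ │ │
│ │ ╷ │ ╵ ┌─┬─┘ │ ┌─┴─┘ │
│ │ │ │   │ │   │ │     │
│ │ └─┴───┘ ╵ ╷ ╵ ╵ ┌─╴ │
│ │           │     │   │
└─┴───────────┴─────┴───┘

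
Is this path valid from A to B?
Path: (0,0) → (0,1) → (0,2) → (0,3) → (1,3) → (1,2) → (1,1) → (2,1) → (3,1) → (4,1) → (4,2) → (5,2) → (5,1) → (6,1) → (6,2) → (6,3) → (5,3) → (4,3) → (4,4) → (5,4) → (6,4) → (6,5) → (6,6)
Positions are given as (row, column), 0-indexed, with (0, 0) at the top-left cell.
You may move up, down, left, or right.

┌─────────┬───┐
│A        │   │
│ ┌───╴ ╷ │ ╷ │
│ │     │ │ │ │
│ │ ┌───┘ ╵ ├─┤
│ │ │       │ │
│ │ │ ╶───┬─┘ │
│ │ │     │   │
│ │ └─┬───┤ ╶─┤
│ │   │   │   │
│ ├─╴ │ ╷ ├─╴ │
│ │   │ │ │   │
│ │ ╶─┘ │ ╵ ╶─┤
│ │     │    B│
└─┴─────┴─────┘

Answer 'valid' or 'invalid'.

Checking path validity:
Result: All consecutive moves are passable.

valid

Correct solution:

┌─────────┬───┐
│A → → ↓  │   │
│ ┌───╴ ╷ │ ╷ │
│ │↓ ← ↲│ │ │ │
│ │ ┌───┘ ╵ ├─┤
│ │↓│       │ │
│ │ │ ╶───┬─┘ │
│ │↓│     │   │
│ │ └─┬───┤ ╶─┤
│ │↳ ↓│↱ ↓│   │
│ ├─╴ │ ╷ ├─╴ │
│ │↓ ↲│↑│↓│   │
│ │ ╶─┘ │ ╵ ╶─┤
│ │↳ → ↑│↳ → B│
└─┴─────┴─────┘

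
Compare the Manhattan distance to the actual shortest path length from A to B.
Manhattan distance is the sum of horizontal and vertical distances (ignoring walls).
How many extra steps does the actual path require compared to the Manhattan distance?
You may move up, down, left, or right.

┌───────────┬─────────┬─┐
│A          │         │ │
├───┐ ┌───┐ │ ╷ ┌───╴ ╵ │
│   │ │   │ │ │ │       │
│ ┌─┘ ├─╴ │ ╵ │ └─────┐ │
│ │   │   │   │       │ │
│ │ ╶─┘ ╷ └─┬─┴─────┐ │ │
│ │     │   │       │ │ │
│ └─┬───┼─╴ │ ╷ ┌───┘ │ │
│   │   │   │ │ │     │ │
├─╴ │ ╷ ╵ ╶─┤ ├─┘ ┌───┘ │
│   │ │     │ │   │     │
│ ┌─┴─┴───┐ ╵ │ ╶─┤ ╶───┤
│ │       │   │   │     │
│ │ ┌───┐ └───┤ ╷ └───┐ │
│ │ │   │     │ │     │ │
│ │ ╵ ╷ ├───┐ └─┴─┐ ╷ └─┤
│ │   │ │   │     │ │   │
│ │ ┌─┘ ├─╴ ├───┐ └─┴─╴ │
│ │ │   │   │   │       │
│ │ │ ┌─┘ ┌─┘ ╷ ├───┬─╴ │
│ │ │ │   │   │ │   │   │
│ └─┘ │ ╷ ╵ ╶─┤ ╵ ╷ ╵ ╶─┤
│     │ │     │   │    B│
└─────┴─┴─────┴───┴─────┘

Manhattan distance: |11 - 0| + |11 - 0| = 22
Actual path length: 34
Extra steps: 34 - 22 = 12

Solution:

┌───────────┬─────────┬─┐
│A → → → → ↓│↱ ↓      │ │
├───┐ ┌───┐ │ ╷ ┌───╴ ╵ │
│   │ │   │↓│↑│↓│       │
│ ┌─┘ ├─╴ │ ╵ │ └─────┐ │
│ │   │   │↳ ↑│↳ → → ↓│ │
│ │ ╶─┘ ╷ └─┬─┴─────┐ │ │
│ │     │   │       │↓│ │
│ └─┬───┼─╴ │ ╷ ┌───┘ │ │
│   │   │   │ │ │↓ ← ↲│ │
├─╴ │ ╷ ╵ ╶─┤ ├─┘ ┌───┘ │
│   │ │     │ │↓ ↲│     │
│ ┌─┴─┴───┐ ╵ │ ╶─┤ ╶───┤
│ │       │   │↳ ↓│     │
│ │ ┌───┐ └───┤ ╷ └───┐ │
│ │ │   │     │ │↳ → ↓│ │
│ │ ╵ ╷ ├───┐ └─┴─┐ ╷ └─┤
│ │   │ │   │     │ │↳ ↓│
│ │ ┌─┘ ├─╴ ├───┐ └─┴─╴ │
│ │ │   │   │   │      ↓│
│ │ │ ┌─┘ ┌─┘ ╷ ├───┬─╴ │
│ │ │ │   │   │ │   │↓ ↲│
│ └─┘ │ ╷ ╵ ╶─┤ ╵ ╷ ╵ ╶─┤
│     │ │     │   │  ↳ B│
└─────┴─┴─────┴───┴─────┘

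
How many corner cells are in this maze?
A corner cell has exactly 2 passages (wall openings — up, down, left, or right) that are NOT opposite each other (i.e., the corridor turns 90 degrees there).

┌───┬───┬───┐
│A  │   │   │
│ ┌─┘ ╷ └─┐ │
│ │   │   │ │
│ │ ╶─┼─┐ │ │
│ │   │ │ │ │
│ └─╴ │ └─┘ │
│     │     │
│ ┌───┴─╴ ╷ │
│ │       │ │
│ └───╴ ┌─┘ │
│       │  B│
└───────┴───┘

Counting corner cells (2 non-opposite passages):
Total corners: 16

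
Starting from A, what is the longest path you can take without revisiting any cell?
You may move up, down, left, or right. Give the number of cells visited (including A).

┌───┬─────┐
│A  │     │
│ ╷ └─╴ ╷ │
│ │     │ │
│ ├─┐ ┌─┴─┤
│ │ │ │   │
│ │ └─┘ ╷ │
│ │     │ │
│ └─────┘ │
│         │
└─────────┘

Finding longest simple path using DFS:
Start: (0, 0)
Longest path visits 16 cells
Path: A → down → down → down → down → right → right → right → right → up → up → left → down → left → left → up

Solution:

┌───┬─────┐
│A  │     │
│ ╷ └─╴ ╷ │
│↓│     │ │
│ ├─┐ ┌─┴─┤
│↓│B│ │↓ ↰│
│ │ └─┘ ╷ │
│↓│↑ ← ↲│↑│
│ └─────┘ │
│↳ → → → ↑│
└─────────┘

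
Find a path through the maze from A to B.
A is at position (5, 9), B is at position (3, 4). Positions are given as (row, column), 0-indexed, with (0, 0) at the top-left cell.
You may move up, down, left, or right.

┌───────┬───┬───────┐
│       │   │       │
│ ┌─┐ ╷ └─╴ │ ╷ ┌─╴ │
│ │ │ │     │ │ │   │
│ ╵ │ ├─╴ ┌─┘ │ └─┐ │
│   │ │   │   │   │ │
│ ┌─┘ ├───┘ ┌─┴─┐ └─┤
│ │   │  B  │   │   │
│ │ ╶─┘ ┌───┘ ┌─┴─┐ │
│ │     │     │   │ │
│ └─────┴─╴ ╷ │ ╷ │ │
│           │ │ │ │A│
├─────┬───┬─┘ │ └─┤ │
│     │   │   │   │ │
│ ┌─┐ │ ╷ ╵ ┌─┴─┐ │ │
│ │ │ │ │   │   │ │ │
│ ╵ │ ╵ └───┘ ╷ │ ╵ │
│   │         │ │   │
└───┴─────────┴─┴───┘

Finding the shortest path from (5, 9) to (3, 4):
Path length: 13 steps
Directions: up → up → left → up → left → up → up → left → down → down → left → down → left

Solution:

┌───────┬───┬───────┐
│       │   │↓ ↰    │
│ ┌─┐ ╷ └─╴ │ ╷ ┌─╴ │
│ │ │ │     │↓│↑│   │
│ ╵ │ ├─╴ ┌─┘ │ └─┐ │
│   │ │   │↓ ↲│↑ ↰│ │
│ ┌─┘ ├───┘ ┌─┴─┐ └─┤
│ │   │  B ↲│   │↑ ↰│
│ │ ╶─┘ ┌───┘ ┌─┴─┐ │
│ │     │     │   │↑│
│ └─────┴─╴ ╷ │ ╷ │ │
│           │ │ │ │A│
├─────┬───┬─┘ │ └─┤ │
│     │   │   │   │ │
│ ┌─┐ │ ╷ ╵ ┌─┴─┐ │ │
│ │ │ │ │   │   │ │ │
│ ╵ │ ╵ └───┘ ╷ │ ╵ │
│   │         │ │   │
└───┴─────────┴─┴───┘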